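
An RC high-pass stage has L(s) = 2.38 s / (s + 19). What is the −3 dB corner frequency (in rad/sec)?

For a single-pole high-pass, the −3 dB point is at the pole: ω = 19 rad/sec.

19 rad/sec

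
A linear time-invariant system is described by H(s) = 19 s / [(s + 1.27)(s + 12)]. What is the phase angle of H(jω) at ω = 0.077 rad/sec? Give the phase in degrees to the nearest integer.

∠(j0.077) = 90.00°
∠(j0.077 + 1.27) = arctan(0.077/1.27) = 3.47°
∠(j0.077 + 12) = arctan(0.077/12) = 0.37°
∠H(j0.077) = 90.00° − (3.47° + 0.37°) = 86.16°

86°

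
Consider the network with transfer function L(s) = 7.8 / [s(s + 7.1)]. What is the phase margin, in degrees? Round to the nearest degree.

Gain crossover: |L(jω)| = 1 at ω ≈ 1.09 rad/s.
∠L(j1.09) = −90° − arctan(1.09/7.1) ≈ -98.70°
PM = 180° + (-98.70°) = 81.30°

81°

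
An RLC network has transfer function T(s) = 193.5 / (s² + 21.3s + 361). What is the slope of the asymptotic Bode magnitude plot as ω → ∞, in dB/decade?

With 0 zeros and 2 poles, the high-frequency asymptotic slope is 20 × (0 − 2) = -40 dB/decade.

-40 dB/decade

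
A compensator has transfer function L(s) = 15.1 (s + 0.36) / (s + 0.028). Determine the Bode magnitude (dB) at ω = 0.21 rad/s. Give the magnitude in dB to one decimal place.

29.5 dB

|j0.21 + 0.36| = √(0.21² + 0.36²) = 0.4168
|j0.21 + 0.028| = √(0.21² + 0.028²) = 0.2119
|L(j0.21)| = 15.1 × 0.4168 / 0.2119 = 29.705
20 log₁₀(29.705) = 29.46 dB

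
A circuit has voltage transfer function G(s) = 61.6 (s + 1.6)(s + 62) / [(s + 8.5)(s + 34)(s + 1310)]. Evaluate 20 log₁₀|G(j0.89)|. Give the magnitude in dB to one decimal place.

-34.7 dB

|j0.89 + 1.6| = √(0.89² + 1.6²) = 1.831
|j0.89 + 62| = √(0.89² + 62²) = 62.01
|j0.89 + 8.5| = √(0.89² + 8.5²) = 8.546
|j0.89 + 34| = √(0.89² + 34²) = 34.01
|j0.89 + 1310| = √(0.89² + 1310²) = 1310
|G(j0.89)| = 61.6 × 1.831 × 62.01 / (8.546 × 34.01 × 1310) = 0.018365
20 log₁₀(0.018365) = -34.72 dB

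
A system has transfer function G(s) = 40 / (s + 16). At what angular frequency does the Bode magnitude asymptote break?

16 rad/s

The single real pole at s = −16 gives a corner at ω = 16 rad/s.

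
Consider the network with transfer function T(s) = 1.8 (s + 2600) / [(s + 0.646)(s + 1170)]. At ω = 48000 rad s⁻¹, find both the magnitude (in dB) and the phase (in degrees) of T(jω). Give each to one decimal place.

|j48000 + 2600| = √(48000² + 2600²) = 4.807e+04
|j48000 + 0.646| = √(48000² + 0.646²) = 4.8e+04
|j48000 + 1170| = √(48000² + 1170²) = 4.801e+04
|T(j48000)| = 1.8 × 4.807e+04 / (4.8e+04 × 4.801e+04) = 3.7544e-05
20 log₁₀(3.7544e-05) = -88.51 dB
∠(j48000 + 2600) = arctan(48000/2600) = 86.90°
∠(j48000 + 0.646) = arctan(48000/0.646) = 90.00°
∠(j48000 + 1170) = arctan(48000/1170) = 88.60°
∠T(j48000) = 86.90° − (90.00° + 88.60°) = -91.70°

|T| = -88.5 dB, ∠T = -91.7 deg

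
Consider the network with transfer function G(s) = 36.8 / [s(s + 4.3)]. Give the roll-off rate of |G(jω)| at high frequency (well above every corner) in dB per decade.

With 0 zeros and 2 poles, the high-frequency asymptotic slope is 20 × (0 − 2) = -40 dB/decade.

-40 dB/decade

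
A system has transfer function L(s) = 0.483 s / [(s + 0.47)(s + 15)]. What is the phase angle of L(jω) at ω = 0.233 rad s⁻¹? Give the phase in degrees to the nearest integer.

63°

∠(j0.233) = 90.00°
∠(j0.233 + 0.47) = arctan(0.233/0.47) = 26.37°
∠(j0.233 + 15) = arctan(0.233/15) = 0.89°
∠L(j0.233) = 90.00° − (26.37° + 0.89°) = 62.74°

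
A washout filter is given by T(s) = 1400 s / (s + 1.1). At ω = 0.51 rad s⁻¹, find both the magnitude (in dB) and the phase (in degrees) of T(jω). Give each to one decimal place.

|T| = 55.4 dB, ∠T = 65.1 deg

|j0.51| = 0.51
|j0.51 + 1.1| = √(0.51² + 1.1²) = 1.212
|T(j0.51)| = 1400 × 0.51 / 1.212 = 588.88
20 log₁₀(588.88) = 55.40 dB
∠(j0.51) = 90.00°
∠(j0.51 + 1.1) = arctan(0.51/1.1) = 24.87°
∠T(j0.51) = 90.00° − 24.87° = 65.13°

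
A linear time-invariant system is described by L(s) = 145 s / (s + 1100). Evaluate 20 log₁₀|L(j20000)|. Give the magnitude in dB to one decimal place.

43.2 dB

|j20000| = 2e+04
|j20000 + 1100| = √(20000² + 1100²) = 2.003e+04
|L(j20000)| = 145 × 2e+04 / 2.003e+04 = 144.78
20 log₁₀(144.78) = 43.21 dB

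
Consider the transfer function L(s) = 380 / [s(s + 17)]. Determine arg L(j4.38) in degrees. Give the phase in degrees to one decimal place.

-104.4°

∠(j4.38 + 17) = arctan(4.38/17) = 14.45°
∠(j4.38) = 90.00°
∠L(j4.38) = − (14.45° + 90.00°) = -104.45°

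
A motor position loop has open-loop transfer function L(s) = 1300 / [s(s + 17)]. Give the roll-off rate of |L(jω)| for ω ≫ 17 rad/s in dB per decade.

-40 dB/decade

With 0 zeros and 2 poles, the high-frequency asymptotic slope is 20 × (0 − 2) = -40 dB/decade.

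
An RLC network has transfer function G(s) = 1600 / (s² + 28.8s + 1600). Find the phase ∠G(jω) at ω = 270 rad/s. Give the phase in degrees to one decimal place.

∠[(j270)² + 28.8(j270) + 1600] = ∠[-71300 + j7776] = 173.78°
∠G(j270) = −173.78° = -173.78°

-173.8 deg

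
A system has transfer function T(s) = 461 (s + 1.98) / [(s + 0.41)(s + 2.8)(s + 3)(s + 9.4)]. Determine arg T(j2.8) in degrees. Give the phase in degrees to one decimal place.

-131.5°

∠(j2.8 + 1.98) = arctan(2.8/1.98) = 54.73°
∠(j2.8 + 0.41) = arctan(2.8/0.41) = 81.67°
∠(j2.8 + 2.8) = arctan(2.8/2.8) = 45.00°
∠(j2.8 + 3) = arctan(2.8/3) = 43.03°
∠(j2.8 + 9.4) = arctan(2.8/9.4) = 16.59°
∠T(j2.8) = 54.73° − (81.67° + 45.00° + 43.03° + 16.59°) = -131.55°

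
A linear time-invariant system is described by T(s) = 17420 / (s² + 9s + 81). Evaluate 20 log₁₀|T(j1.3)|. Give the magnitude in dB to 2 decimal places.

|(j1.3)² + 9(j1.3) + 81| = |79.31 + j11.7| = 80.17
|T(j1.3)| = 17420 / 80.17 = 217.29
20 log₁₀(217.29) = 46.741 dB

46.74 dB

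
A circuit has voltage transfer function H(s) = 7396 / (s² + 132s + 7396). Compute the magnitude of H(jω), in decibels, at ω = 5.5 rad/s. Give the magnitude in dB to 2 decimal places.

|(j5.5)² + 132(j5.5) + 7396| = |7365.8 + j726| = 7401
|H(j5.5)| = 7396 / 7401 = 0.99926
20 log₁₀(0.99926) = -0.006 dB

-0.01 dB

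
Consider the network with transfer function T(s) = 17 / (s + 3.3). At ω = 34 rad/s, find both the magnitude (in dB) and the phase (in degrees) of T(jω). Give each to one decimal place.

|j34 + 3.3| = √(34² + 3.3²) = 34.16
|T(j34)| = 17 / 34.16 = 0.49766
20 log₁₀(0.49766) = -6.06 dB
∠(j34 + 3.3) = arctan(34/3.3) = 84.46°
∠T(j34) = −84.46° = -84.46°

|T| = -6.1 dB, ∠T = -84.5 deg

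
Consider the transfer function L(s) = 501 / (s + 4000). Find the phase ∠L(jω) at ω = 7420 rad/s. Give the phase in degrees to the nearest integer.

∠(j7420 + 4000) = arctan(7420/4000) = 61.67°
∠L(j7420) = −61.67° = -61.67°

-62 deg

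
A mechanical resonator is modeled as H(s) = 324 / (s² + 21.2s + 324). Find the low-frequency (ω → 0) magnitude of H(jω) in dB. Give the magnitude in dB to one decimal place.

H(0) = 324 / 324 = 1
20 log₁₀(1) = 0.00 dB

0.0 dB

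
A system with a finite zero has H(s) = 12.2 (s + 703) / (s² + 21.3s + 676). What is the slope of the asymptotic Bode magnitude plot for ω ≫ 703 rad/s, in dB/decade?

-20 dB/decade

With 1 zero and 2 poles, the high-frequency asymptotic slope is 20 × (1 − 2) = -20 dB/decade.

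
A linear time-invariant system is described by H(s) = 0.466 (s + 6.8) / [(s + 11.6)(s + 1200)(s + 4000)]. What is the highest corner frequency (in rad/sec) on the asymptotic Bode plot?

4000 rad/sec

Break frequencies occur at each pole and zero magnitude: 6.8 rad/sec, 11.6 rad/sec, 1200 rad/sec, 4000 rad/sec.
The highest is 4000 rad/sec.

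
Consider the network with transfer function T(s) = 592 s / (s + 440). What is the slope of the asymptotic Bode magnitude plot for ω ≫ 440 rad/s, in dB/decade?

With 1 zero and 1 pole, the high-frequency asymptotic slope is 20 × (1 − 1) = 0 dB/decade.

0 dB/decade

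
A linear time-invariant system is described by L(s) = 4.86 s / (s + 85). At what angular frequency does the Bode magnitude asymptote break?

The single real pole at s = −85 gives a corner at ω = 85 rad/sec.

85 rad/sec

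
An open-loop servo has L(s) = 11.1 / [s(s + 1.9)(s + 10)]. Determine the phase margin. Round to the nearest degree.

Gain crossover: |L(jω)| = 1 at ω ≈ 0.56 rad/s.
∠L(j0.56) = −90° − arctan(0.56/1.9) − arctan(0.56/10) ≈ -109.61°
PM = 180° + (-109.61°) = 70.39°

70 deg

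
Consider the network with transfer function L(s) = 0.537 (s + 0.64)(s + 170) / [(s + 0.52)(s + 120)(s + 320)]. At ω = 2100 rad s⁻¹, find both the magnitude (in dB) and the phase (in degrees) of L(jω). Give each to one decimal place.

|j2100 + 0.64| = √(2100² + 0.64²) = 2100
|j2100 + 170| = √(2100² + 170²) = 2107
|j2100 + 0.52| = √(2100² + 0.52²) = 2100
|j2100 + 120| = √(2100² + 120²) = 2103
|j2100 + 320| = √(2100² + 320²) = 2124
|L(j2100)| = 0.537 × 2100 × 2107 / (2100 × 2103 × 2124) = 0.00025321
20 log₁₀(0.00025321) = -71.93 dB
∠(j2100 + 0.64) = arctan(2100/0.64) = 89.98°
∠(j2100 + 170) = arctan(2100/170) = 85.37°
∠(j2100 + 0.52) = arctan(2100/0.52) = 89.99°
∠(j2100 + 120) = arctan(2100/120) = 86.73°
∠(j2100 + 320) = arctan(2100/320) = 81.34°
∠L(j2100) = 89.98° + 85.37° − (89.99° + 86.73° + 81.34°) = -82.70°

|L| = -71.9 dB, ∠L = -82.7°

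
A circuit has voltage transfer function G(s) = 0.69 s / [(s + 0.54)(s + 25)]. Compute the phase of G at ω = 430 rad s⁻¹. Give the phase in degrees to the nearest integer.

-87°

∠(j430) = 90.00°
∠(j430 + 0.54) = arctan(430/0.54) = 89.93°
∠(j430 + 25) = arctan(430/25) = 86.67°
∠G(j430) = 90.00° − (89.93° + 86.67°) = -86.60°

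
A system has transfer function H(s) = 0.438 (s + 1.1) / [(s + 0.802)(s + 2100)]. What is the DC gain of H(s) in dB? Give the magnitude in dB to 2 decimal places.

-70.87 dB

H(0) = 0.438 × 1.1 / (0.802 × 2100) = 0.00028607
20 log₁₀(0.00028607) = -70.871 dB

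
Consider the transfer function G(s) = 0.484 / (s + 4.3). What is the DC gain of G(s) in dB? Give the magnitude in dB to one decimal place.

-19.0 dB

G(0) = 0.484 / 4.3 = 0.11256
20 log₁₀(0.11256) = -18.97 dB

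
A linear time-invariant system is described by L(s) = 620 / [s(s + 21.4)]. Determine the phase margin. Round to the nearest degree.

Gain crossover: |L(jω)| = 1 at ω ≈ 20.8 rad s⁻¹.
∠L(j20.8) = −90° − arctan(20.8/21.4) ≈ -134.16°
PM = 180° + (-134.16°) = 45.84°

46°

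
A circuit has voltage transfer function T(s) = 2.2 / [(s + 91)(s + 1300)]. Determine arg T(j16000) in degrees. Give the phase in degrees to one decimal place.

-175.0°

∠(j16000 + 91) = arctan(16000/91) = 89.67°
∠(j16000 + 1300) = arctan(16000/1300) = 85.35°
∠T(j16000) = − (89.67° + 85.35°) = -175.03°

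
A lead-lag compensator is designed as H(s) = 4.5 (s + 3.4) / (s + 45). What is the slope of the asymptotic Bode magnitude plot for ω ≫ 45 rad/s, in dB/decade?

With 1 zero and 1 pole, the high-frequency asymptotic slope is 20 × (1 − 1) = 0 dB/decade.

0 dB/decade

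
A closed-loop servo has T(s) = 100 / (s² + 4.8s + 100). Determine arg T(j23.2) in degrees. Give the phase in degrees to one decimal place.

∠[(j23.2)² + 4.8(j23.2) + 100] = ∠[-438.24 + j111.36] = 165.74°
∠T(j23.2) = −165.74° = -165.74°

-165.7 deg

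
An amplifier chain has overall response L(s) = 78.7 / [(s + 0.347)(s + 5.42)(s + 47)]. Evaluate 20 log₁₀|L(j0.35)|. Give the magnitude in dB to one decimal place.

-4.1 dB

|j0.35 + 0.347| = √(0.35² + 0.347²) = 0.4929
|j0.35 + 5.42| = √(0.35² + 5.42²) = 5.431
|j0.35 + 47| = √(0.35² + 47²) = 47
|L(j0.35)| = 78.7 / (0.4929 × 5.431 × 47) = 0.62552
20 log₁₀(0.62552) = -4.08 dB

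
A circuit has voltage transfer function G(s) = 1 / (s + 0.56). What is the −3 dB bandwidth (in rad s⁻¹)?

0.56 rad s⁻¹

For a single-pole low-pass, the −3 dB point is at the pole: ω = 0.56 rad s⁻¹.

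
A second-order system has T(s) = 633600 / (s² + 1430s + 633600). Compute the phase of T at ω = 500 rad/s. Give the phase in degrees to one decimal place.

-61.8°

∠[(j500)² + 1430(j500) + 633600] = ∠[3.836e+05 + j7.15e+05] = 61.79°
∠T(j500) = −61.79° = -61.79°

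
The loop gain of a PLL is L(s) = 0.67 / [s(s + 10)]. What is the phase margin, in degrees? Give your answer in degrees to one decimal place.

89.6°

Gain crossover: |L(jω)| = 1 at ω ≈ 0.067 rad/s.
∠L(j0.067) = −90° − arctan(0.067/10) ≈ -90.38°
PM = 180° + (-90.38°) = 89.62°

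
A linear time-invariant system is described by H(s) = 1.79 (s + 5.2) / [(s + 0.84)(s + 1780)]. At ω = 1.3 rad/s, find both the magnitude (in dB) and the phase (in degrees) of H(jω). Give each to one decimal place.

|H| = -49.2 dB, ∠H = -43.1°

|j1.3 + 5.2| = √(1.3² + 5.2²) = 5.36
|j1.3 + 0.84| = √(1.3² + 0.84²) = 1.548
|j1.3 + 1780| = √(1.3² + 1780²) = 1780
|H(j1.3)| = 1.79 × 5.36 / (1.548 × 1780) = 0.0034825
20 log₁₀(0.0034825) = -49.16 dB
∠(j1.3 + 5.2) = arctan(1.3/5.2) = 14.04°
∠(j1.3 + 0.84) = arctan(1.3/0.84) = 57.13°
∠(j1.3 + 1780) = arctan(1.3/1780) = 0.04°
∠H(j1.3) = 14.04° − (57.13° + 0.04°) = -43.14°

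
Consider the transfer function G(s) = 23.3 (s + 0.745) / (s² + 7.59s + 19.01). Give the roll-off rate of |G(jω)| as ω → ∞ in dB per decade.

With 1 zero and 2 poles, the high-frequency asymptotic slope is 20 × (1 − 2) = -20 dB/decade.

-20 dB/decade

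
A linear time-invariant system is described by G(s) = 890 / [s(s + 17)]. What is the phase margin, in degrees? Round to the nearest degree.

Gain crossover: |G(jω)| = 1 at ω ≈ 27.5 rad/s.
∠G(j27.5) = −90° − arctan(27.5/17) ≈ -148.29°
PM = 180° + (-148.29°) = 31.71°

32°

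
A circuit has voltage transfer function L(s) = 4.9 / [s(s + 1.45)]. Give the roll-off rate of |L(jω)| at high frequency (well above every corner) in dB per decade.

-40 dB/decade

With 0 zeros and 2 poles, the high-frequency asymptotic slope is 20 × (0 − 2) = -40 dB/decade.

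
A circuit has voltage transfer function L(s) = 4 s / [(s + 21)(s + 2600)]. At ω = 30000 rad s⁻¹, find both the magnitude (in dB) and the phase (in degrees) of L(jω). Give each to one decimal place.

|j30000| = 3e+04
|j30000 + 21| = √(30000² + 21²) = 3e+04
|j30000 + 2600| = √(30000² + 2600²) = 3.011e+04
|L(j30000)| = 4 × 3e+04 / (3e+04 × 3.011e+04) = 0.00013284
20 log₁₀(0.00013284) = -77.53 dB
∠(j30000) = 90.00°
∠(j30000 + 21) = arctan(30000/21) = 89.96°
∠(j30000 + 2600) = arctan(30000/2600) = 85.05°
∠L(j30000) = 90.00° − (89.96° + 85.05°) = -85.01°

|L| = -77.5 dB, ∠L = -85.0°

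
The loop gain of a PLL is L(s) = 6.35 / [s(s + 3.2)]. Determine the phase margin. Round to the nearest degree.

Gain crossover: |L(jω)| = 1 at ω ≈ 1.74 rad s⁻¹.
∠L(j1.74) = −90° − arctan(1.74/3.2) ≈ -118.57°
PM = 180° + (-118.57°) = 61.43°

61 deg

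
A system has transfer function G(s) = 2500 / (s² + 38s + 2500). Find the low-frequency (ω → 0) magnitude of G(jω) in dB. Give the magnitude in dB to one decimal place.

0.0 dB

G(0) = 2500 / 2500 = 1
20 log₁₀(1) = 0.00 dB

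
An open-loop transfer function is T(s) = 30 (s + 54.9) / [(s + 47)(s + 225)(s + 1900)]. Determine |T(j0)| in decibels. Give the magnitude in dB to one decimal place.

T(0) = 30 × 54.9 / (47 × 225 × 1900) = 8.1971e-05
20 log₁₀(8.1971e-05) = -81.73 dB

-81.7 dB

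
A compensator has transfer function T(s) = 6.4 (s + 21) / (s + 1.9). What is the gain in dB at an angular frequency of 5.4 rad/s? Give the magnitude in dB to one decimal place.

27.7 dB

|j5.4 + 21| = √(5.4² + 21²) = 21.68
|j5.4 + 1.9| = √(5.4² + 1.9²) = 5.725
|T(j5.4)| = 6.4 × 21.68 / 5.725 = 24.242
20 log₁₀(24.242) = 27.69 dB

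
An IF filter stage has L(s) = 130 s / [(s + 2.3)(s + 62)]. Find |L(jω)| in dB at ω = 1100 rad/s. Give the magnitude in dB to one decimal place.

|j1100| = 1100
|j1100 + 2.3| = √(1100² + 2.3²) = 1100
|j1100 + 62| = √(1100² + 62²) = 1102
|L(j1100)| = 130 × 1100 / (1100 × 1102) = 0.11799
20 log₁₀(0.11799) = -18.56 dB

-18.6 dB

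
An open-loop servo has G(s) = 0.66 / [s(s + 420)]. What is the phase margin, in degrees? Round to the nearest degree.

90 deg

Gain crossover: |G(jω)| = 1 at ω ≈ 0.00157 rad/s.
∠G(j0.00157) = −90° − arctan(0.00157/420) ≈ -90.00°
PM = 180° + (-90.00°) = 90.00°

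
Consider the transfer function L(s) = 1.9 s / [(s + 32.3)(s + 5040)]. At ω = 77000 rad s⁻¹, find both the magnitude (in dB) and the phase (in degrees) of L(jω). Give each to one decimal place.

|j77000| = 7.7e+04
|j77000 + 32.3| = √(77000² + 32.3²) = 7.7e+04
|j77000 + 5040| = √(77000² + 5040²) = 7.716e+04
|L(j77000)| = 1.9 × 7.7e+04 / (7.7e+04 × 7.716e+04) = 2.4623e-05
20 log₁₀(2.4623e-05) = -92.17 dB
∠(j77000) = 90.00°
∠(j77000 + 32.3) = arctan(77000/32.3) = 89.98°
∠(j77000 + 5040) = arctan(77000/5040) = 86.26°
∠L(j77000) = 90.00° − (89.98° + 86.26°) = -86.23°

|L| = -92.2 dB, ∠L = -86.2°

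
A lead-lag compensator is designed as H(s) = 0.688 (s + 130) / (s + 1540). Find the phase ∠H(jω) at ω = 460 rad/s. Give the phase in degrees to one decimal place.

∠(j460 + 130) = arctan(460/130) = 74.22°
∠(j460 + 1540) = arctan(460/1540) = 16.63°
∠H(j460) = 74.22° − 16.63° = 57.59°

57.6°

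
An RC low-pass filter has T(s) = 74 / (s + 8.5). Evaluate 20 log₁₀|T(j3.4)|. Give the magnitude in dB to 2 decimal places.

18.15 dB

|j3.4 + 8.5| = √(3.4² + 8.5²) = 9.155
|T(j3.4)| = 74 / 9.155 = 8.0832
20 log₁₀(8.0832) = 18.152 dB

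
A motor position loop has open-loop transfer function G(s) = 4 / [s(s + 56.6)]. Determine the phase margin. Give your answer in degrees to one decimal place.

Gain crossover: |G(jω)| = 1 at ω ≈ 0.0707 rad/sec.
∠G(j0.0707) = −90° − arctan(0.0707/56.6) ≈ -90.07°
PM = 180° + (-90.07°) = 89.93°

89.9°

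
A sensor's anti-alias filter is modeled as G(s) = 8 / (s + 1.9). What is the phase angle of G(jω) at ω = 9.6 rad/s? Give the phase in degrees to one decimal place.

-78.8 deg

∠(j9.6 + 1.9) = arctan(9.6/1.9) = 78.80°
∠G(j9.6) = −78.80° = -78.80°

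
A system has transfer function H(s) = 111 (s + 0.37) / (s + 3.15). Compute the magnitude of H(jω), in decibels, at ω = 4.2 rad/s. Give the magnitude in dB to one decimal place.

39.0 dB

|j4.2 + 0.37| = √(4.2² + 0.37²) = 4.216
|j4.2 + 3.15| = √(4.2² + 3.15²) = 5.25
|H(j4.2)| = 111 × 4.216 / 5.25 = 89.144
20 log₁₀(89.144) = 39.00 dB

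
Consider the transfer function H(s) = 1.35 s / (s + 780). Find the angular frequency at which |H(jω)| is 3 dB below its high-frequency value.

780 rad/s

For a single-pole high-pass, the −3 dB point is at the pole: ω = 780 rad/s.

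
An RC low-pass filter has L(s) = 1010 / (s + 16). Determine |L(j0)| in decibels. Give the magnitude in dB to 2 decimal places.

L(0) = 1010 / 16 = 63.125
20 log₁₀(63.125) = 36.004 dB

36.00 dB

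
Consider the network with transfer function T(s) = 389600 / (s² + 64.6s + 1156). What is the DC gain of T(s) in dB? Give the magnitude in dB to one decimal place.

T(0) = 389600 / 1156 = 337.02
20 log₁₀(337.02) = 50.55 dB

50.6 dB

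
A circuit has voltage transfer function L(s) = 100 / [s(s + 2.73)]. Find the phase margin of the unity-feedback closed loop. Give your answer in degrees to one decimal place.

15.5°

Gain crossover: |L(jω)| = 1 at ω ≈ 9.82 rad/s.
∠L(j9.82) = −90° − arctan(9.82/2.73) ≈ -164.46°
PM = 180° + (-164.46°) = 15.54°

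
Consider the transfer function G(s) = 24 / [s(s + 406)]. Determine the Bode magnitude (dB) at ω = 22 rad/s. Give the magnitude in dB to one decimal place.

-51.4 dB

|j22 + 406| = √(22² + 406²) = 406.6
|j22| = 22
|G(j22)| = 24 / (406.6 × 22) = 0.002683
20 log₁₀(0.002683) = -51.43 dB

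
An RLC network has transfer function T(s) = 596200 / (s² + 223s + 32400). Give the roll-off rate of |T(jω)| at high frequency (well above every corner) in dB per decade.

With 0 zeros and 2 poles, the high-frequency asymptotic slope is 20 × (0 − 2) = -40 dB/decade.

-40 dB/decade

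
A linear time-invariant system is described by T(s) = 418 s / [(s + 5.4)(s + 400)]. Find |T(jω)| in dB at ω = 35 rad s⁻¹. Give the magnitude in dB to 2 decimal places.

|j35| = 35
|j35 + 5.4| = √(35² + 5.4²) = 35.41
|j35 + 400| = √(35² + 400²) = 401.5
|T(j35)| = 418 × 35 / (35.41 × 401.5) = 1.0288
20 log₁₀(1.0288) = 0.247 dB

0.25 dB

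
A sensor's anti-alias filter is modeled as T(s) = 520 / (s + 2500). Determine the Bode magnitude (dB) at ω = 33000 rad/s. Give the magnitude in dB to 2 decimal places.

|j33000 + 2500| = √(33000² + 2500²) = 3.309e+04
|T(j33000)| = 520 / 3.309e+04 = 0.015713
20 log₁₀(0.015713) = -36.075 dB

-36.08 dB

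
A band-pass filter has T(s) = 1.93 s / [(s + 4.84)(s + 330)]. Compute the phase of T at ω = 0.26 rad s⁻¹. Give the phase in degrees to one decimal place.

86.9 deg

∠(j0.26) = 90.00°
∠(j0.26 + 4.84) = arctan(0.26/4.84) = 3.07°
∠(j0.26 + 330) = arctan(0.26/330) = 0.05°
∠T(j0.26) = 90.00° − (3.07° + 0.05°) = 86.88°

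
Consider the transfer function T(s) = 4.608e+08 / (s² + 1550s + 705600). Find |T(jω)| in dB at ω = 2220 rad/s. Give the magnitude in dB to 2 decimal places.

|(j2220)² + 1550(j2220) + 705600| = |-4.2228e+06 + j3.441e+06| = 5.447e+06
|T(j2220)| = 4.608e+08 / 5.447e+06 = 84.593
20 log₁₀(84.593) = 38.547 dB

38.55 dB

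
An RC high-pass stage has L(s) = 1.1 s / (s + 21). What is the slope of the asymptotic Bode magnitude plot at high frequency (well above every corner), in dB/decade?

0 dB/decade

With 1 zero and 1 pole, the high-frequency asymptotic slope is 20 × (1 − 1) = 0 dB/decade.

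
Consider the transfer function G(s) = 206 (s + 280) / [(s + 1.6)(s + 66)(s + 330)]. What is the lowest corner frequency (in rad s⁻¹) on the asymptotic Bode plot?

Break frequencies occur at each pole and zero magnitude: 1.6 rad s⁻¹, 66 rad s⁻¹, 280 rad s⁻¹, 330 rad s⁻¹.
The lowest is 1.6 rad s⁻¹.

1.6 rad s⁻¹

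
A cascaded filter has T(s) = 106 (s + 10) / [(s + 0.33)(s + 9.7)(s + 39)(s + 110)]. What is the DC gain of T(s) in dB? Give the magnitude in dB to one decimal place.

-22.2 dB

T(0) = 106 × 10 / (0.33 × 9.7 × 39 × 110) = 0.07719
20 log₁₀(0.07719) = -22.25 dB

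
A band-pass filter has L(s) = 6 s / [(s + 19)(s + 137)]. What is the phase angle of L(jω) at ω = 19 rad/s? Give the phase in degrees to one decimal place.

37.1°

∠(j19) = 90.00°
∠(j19 + 19) = arctan(19/19) = 45.00°
∠(j19 + 137) = arctan(19/137) = 7.90°
∠L(j19) = 90.00° − (45.00° + 7.90°) = 37.10°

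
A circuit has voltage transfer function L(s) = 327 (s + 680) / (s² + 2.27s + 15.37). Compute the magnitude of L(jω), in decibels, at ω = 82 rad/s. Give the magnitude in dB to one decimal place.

|j82 + 680| = √(82² + 680²) = 684.9
|(j82)² + 2.27(j82) + 15.37| = |-6708.6 + j186.14| = 6711
|L(j82)| = 327 × 684.9 / 6711 = 33.373
20 log₁₀(33.373) = 30.47 dB

30.5 dB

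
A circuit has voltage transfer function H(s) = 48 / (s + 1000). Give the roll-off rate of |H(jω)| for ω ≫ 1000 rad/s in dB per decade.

With 0 zeros and 1 pole, the high-frequency asymptotic slope is 20 × (0 − 1) = -20 dB/decade.

-20 dB/decade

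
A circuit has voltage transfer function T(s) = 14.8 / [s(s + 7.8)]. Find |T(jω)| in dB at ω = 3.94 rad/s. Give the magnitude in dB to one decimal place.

|j3.94 + 7.8| = √(3.94² + 7.8²) = 8.739
|j3.94| = 3.94
|T(j3.94)| = 14.8 / (8.739 × 3.94) = 0.42986
20 log₁₀(0.42986) = -7.33 dB

-7.3 dB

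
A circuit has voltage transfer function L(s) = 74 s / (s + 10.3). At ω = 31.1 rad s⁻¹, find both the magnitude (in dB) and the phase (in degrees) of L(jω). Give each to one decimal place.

|L| = 36.9 dB, ∠L = 18.3°

|j31.1| = 31.1
|j31.1 + 10.3| = √(31.1² + 10.3²) = 32.76
|L(j31.1)| = 74 × 31.1 / 32.76 = 70.248
20 log₁₀(70.248) = 36.93 dB
∠(j31.1) = 90.00°
∠(j31.1 + 10.3) = arctan(31.1/10.3) = 71.68°
∠L(j31.1) = 90.00° − 71.68° = 18.32°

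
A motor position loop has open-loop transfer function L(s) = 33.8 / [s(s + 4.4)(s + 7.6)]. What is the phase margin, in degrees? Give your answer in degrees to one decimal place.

Gain crossover: |L(jω)| = 1 at ω ≈ 0.979 rad/s.
∠L(j0.979) = −90° − arctan(0.979/4.4) − arctan(0.979/7.6) ≈ -109.88°
PM = 180° + (-109.88°) = 70.12°

70.1°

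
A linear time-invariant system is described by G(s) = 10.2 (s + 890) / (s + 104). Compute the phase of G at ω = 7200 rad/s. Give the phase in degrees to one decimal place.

∠(j7200 + 890) = arctan(7200/890) = 82.95°
∠(j7200 + 104) = arctan(7200/104) = 89.17°
∠G(j7200) = 82.95° − 89.17° = -6.22°

-6.2°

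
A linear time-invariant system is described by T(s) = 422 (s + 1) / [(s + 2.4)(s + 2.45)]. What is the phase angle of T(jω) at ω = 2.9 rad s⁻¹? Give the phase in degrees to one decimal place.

∠(j2.9 + 1) = arctan(2.9/1) = 70.97°
∠(j2.9 + 2.4) = arctan(2.9/2.4) = 50.39°
∠(j2.9 + 2.45) = arctan(2.9/2.45) = 49.81°
∠T(j2.9) = 70.97° − (50.39° + 49.81°) = -29.22°

-29.2°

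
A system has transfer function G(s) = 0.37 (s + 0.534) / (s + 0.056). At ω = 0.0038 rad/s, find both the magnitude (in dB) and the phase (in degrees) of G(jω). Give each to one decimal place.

|j0.0038 + 0.534| = √(0.0038² + 0.534²) = 0.534
|j0.0038 + 0.056| = √(0.0038² + 0.056²) = 0.05613
|G(j0.0038)| = 0.37 × 0.534 / 0.05613 = 3.5202
20 log₁₀(3.5202) = 10.93 dB
∠(j0.0038 + 0.534) = arctan(0.0038/0.534) = 0.41°
∠(j0.0038 + 0.056) = arctan(0.0038/0.056) = 3.88°
∠G(j0.0038) = 0.41° − 3.88° = -3.47°

|G| = 10.9 dB, ∠G = -3.5°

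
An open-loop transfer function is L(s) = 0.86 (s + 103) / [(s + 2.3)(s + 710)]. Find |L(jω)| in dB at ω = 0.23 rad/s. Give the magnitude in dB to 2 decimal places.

-25.36 dB

|j0.23 + 103| = √(0.23² + 103²) = 103
|j0.23 + 2.3| = √(0.23² + 2.3²) = 2.311
|j0.23 + 710| = √(0.23² + 710²) = 710
|L(j0.23)| = 0.86 × 103 / (2.311 × 710) = 0.053975
20 log₁₀(0.053975) = -25.356 dB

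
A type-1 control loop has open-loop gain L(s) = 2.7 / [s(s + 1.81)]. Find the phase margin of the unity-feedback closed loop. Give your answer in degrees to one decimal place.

Gain crossover: |L(jω)| = 1 at ω ≈ 1.23 rad/sec.
∠L(j1.23) = −90° − arctan(1.23/1.81) ≈ -124.26°
PM = 180° + (-124.26°) = 55.74°

55.7°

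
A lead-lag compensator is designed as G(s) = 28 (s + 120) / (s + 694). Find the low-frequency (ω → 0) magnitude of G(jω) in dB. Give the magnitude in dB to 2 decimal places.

13.70 dB

G(0) = 28 × 120 / 694 = 4.8415
20 log₁₀(4.8415) = 13.700 dB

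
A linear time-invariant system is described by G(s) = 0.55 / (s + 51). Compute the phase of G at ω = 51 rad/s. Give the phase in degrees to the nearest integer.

-45°

∠(j51 + 51) = arctan(51/51) = 45.00°
∠G(j51) = −45.00° = -45.00°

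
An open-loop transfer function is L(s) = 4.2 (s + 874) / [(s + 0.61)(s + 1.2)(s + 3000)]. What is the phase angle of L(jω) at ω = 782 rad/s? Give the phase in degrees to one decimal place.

-152.7°

∠(j782 + 874) = arctan(782/874) = 41.82°
∠(j782 + 0.61) = arctan(782/0.61) = 89.96°
∠(j782 + 1.2) = arctan(782/1.2) = 89.91°
∠(j782 + 3000) = arctan(782/3000) = 14.61°
∠L(j782) = 41.82° − (89.96° + 89.91° + 14.61°) = -152.66°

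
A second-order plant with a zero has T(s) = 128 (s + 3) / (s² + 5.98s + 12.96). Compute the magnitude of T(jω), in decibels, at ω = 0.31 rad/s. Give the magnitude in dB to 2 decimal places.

29.46 dB

|j0.31 + 3| = √(0.31² + 3²) = 3.016
|(j0.31)² + 5.98(j0.31) + 12.96| = |12.864 + j1.8538| = 13
|T(j0.31)| = 128 × 3.016 / 13 = 29.703
20 log₁₀(29.703) = 29.456 dB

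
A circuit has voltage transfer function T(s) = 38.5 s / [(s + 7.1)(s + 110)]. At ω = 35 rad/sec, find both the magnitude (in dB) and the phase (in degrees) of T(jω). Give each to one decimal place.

|j35| = 35
|j35 + 7.1| = √(35² + 7.1²) = 35.71
|j35 + 110| = √(35² + 110²) = 115.4
|T(j35)| = 38.5 × 35 / (35.71 × 115.4) = 0.32687
20 log₁₀(0.32687) = -9.71 dB
∠(j35) = 90.00°
∠(j35 + 7.1) = arctan(35/7.1) = 78.53°
∠(j35 + 110) = arctan(35/110) = 17.65°
∠T(j35) = 90.00° − (78.53° + 17.65°) = -6.18°

|T| = -9.7 dB, ∠T = -6.2°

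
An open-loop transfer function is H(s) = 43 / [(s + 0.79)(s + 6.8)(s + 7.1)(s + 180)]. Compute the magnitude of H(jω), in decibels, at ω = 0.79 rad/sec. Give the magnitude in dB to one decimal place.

|j0.79 + 0.79| = √(0.79² + 0.79²) = 1.117
|j0.79 + 6.8| = √(0.79² + 6.8²) = 6.846
|j0.79 + 7.1| = √(0.79² + 7.1²) = 7.144
|j0.79 + 180| = √(0.79² + 180²) = 180
|H(j0.79)| = 43 / (1.117 × 6.846 × 7.144 × 180) = 0.0043722
20 log₁₀(0.0043722) = -47.19 dB

-47.2 dB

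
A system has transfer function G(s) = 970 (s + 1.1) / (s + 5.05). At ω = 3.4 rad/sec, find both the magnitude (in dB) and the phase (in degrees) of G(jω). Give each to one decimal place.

|j3.4 + 1.1| = √(3.4² + 1.1²) = 3.574
|j3.4 + 5.05| = √(3.4² + 5.05²) = 6.088
|G(j3.4)| = 970 × 3.574 / 6.088 = 569.38
20 log₁₀(569.38) = 55.11 dB
∠(j3.4 + 1.1) = arctan(3.4/1.1) = 72.07°
∠(j3.4 + 5.05) = arctan(3.4/5.05) = 33.95°
∠G(j3.4) = 72.07° − 33.95° = 38.12°

|G| = 55.1 dB, ∠G = 38.1°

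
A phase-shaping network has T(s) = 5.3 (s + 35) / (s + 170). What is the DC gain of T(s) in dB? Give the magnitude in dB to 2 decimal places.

0.76 dB

T(0) = 5.3 × 35 / 170 = 1.0912
20 log₁₀(1.0912) = 0.758 dB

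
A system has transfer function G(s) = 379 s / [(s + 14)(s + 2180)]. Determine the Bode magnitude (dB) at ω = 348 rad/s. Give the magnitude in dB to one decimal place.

|j348| = 348
|j348 + 14| = √(348² + 14²) = 348.3
|j348 + 2180| = √(348² + 2180²) = 2208
|G(j348)| = 379 × 348 / (348.3 × 2208) = 0.17154
20 log₁₀(0.17154) = -15.31 dB

-15.3 dB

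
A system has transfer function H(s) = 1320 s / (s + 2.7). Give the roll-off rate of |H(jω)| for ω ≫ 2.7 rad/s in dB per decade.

With 1 zero and 1 pole, the high-frequency asymptotic slope is 20 × (1 − 1) = 0 dB/decade.

0 dB/decade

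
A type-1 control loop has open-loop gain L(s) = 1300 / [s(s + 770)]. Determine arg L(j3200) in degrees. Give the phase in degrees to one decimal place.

∠(j3200 + 770) = arctan(3200/770) = 76.47°
∠(j3200) = 90.00°
∠L(j3200) = − (76.47° + 90.00°) = -166.47°

-166.5°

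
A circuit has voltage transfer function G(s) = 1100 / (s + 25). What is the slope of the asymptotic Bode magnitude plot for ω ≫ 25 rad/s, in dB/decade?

With 0 zeros and 1 pole, the high-frequency asymptotic slope is 20 × (0 − 1) = -20 dB/decade.

-20 dB/decade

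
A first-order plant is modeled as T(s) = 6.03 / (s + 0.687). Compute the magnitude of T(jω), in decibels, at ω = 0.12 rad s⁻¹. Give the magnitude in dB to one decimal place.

18.7 dB

|j0.12 + 0.687| = √(0.12² + 0.687²) = 0.6974
|T(j0.12)| = 6.03 / 0.6974 = 8.6464
20 log₁₀(8.6464) = 18.74 dB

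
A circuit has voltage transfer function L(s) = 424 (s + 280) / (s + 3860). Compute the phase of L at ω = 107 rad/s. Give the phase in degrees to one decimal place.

19.3°

∠(j107 + 280) = arctan(107/280) = 20.91°
∠(j107 + 3860) = arctan(107/3860) = 1.59°
∠L(j107) = 20.91° − 1.59° = 19.33°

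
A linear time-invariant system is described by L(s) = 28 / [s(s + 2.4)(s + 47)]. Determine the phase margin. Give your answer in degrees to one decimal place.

83.8°

Gain crossover: |L(jω)| = 1 at ω ≈ 0.247 rad/sec.
∠L(j0.247) = −90° − arctan(0.247/2.4) − arctan(0.247/47) ≈ -96.18°
PM = 180° + (-96.18°) = 83.82°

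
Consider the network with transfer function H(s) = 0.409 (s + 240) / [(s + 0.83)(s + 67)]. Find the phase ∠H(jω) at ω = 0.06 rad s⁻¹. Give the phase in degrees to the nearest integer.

-4°

∠(j0.06 + 240) = arctan(0.06/240) = 0.01°
∠(j0.06 + 0.83) = arctan(0.06/0.83) = 4.13°
∠(j0.06 + 67) = arctan(0.06/67) = 0.05°
∠H(j0.06) = 0.01° − (4.13° + 0.05°) = -4.17°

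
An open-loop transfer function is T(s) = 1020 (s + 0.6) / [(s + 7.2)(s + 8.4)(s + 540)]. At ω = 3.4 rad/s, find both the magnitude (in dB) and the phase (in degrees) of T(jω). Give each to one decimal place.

|T| = -20.9 dB, ∠T = 32.3°

|j3.4 + 0.6| = √(3.4² + 0.6²) = 3.453
|j3.4 + 7.2| = √(3.4² + 7.2²) = 7.962
|j3.4 + 8.4| = √(3.4² + 8.4²) = 9.062
|j3.4 + 540| = √(3.4² + 540²) = 540
|T(j3.4)| = 1020 × 3.453 / (7.962 × 9.062 × 540) = 0.090379
20 log₁₀(0.090379) = -20.88 dB
∠(j3.4 + 0.6) = arctan(3.4/0.6) = 79.99°
∠(j3.4 + 7.2) = arctan(3.4/7.2) = 25.28°
∠(j3.4 + 8.4) = arctan(3.4/8.4) = 22.04°
∠(j3.4 + 540) = arctan(3.4/540) = 0.36°
∠T(j3.4) = 79.99° − (25.28° + 22.04° + 0.36°) = 32.32°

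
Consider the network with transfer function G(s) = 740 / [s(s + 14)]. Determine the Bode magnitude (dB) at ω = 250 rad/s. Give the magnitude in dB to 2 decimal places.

|j250 + 14| = √(250² + 14²) = 250.4
|j250| = 250
|G(j250)| = 740 / (250.4 × 250) = 0.011821
20 log₁₀(0.011821) = -38.547 dB

-38.55 dB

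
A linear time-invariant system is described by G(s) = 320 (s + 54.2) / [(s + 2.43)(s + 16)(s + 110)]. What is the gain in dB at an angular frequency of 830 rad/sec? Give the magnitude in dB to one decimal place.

|j830 + 54.2| = √(830² + 54.2²) = 831.8
|j830 + 2.43| = √(830² + 2.43²) = 830
|j830 + 16| = √(830² + 16²) = 830.2
|j830 + 110| = √(830² + 110²) = 837.3
|G(j830)| = 320 × 831.8 / (830 × 830.2 × 837.3) = 0.00046138
20 log₁₀(0.00046138) = -66.72 dB

-66.7 dB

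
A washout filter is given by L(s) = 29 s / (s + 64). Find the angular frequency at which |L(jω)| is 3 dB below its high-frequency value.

64 rad s⁻¹

For a single-pole high-pass, the −3 dB point is at the pole: ω = 64 rad s⁻¹.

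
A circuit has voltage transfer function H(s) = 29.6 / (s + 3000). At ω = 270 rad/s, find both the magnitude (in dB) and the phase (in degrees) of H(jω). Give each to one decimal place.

|j270 + 3000| = √(270² + 3000²) = 3012
|H(j270)| = 29.6 / 3012 = 0.0098269
20 log₁₀(0.0098269) = -40.15 dB
∠(j270 + 3000) = arctan(270/3000) = 5.14°
∠H(j270) = −5.14° = -5.14°

|H| = -40.2 dB, ∠H = -5.1°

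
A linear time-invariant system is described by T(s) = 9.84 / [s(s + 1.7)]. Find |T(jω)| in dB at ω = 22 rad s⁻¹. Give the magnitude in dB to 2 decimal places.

|j22 + 1.7| = √(22² + 1.7²) = 22.07
|j22| = 22
|T(j22)| = 9.84 / (22.07 × 22) = 0.02027
20 log₁₀(0.02027) = -33.863 dB

-33.86 dB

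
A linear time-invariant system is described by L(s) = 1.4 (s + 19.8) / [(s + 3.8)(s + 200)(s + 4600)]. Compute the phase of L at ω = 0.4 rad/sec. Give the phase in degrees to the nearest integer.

-5°

∠(j0.4 + 19.8) = arctan(0.4/19.8) = 1.16°
∠(j0.4 + 3.8) = arctan(0.4/3.8) = 6.01°
∠(j0.4 + 200) = arctan(0.4/200) = 0.11°
∠(j0.4 + 4600) = arctan(0.4/4600) = 0.00°
∠L(j0.4) = 1.16° − (6.01° + 0.11° + 0.00°) = -4.97°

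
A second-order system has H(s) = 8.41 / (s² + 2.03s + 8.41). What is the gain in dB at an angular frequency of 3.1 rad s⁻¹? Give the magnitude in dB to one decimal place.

2.4 dB

|(j3.1)² + 2.03(j3.1) + 8.41| = |-1.2 + j6.293| = 6.406
|H(j3.1)| = 8.41 / 6.406 = 1.3128
20 log₁₀(1.3128) = 2.36 dB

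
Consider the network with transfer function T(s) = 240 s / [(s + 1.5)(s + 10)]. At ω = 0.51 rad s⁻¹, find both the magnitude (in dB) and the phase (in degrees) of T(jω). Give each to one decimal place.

|j0.51| = 0.51
|j0.51 + 1.5| = √(0.51² + 1.5²) = 1.584
|j0.51 + 10| = √(0.51² + 10²) = 10.01
|T(j0.51)| = 240 × 0.51 / (1.584 × 10.01) = 7.7156
20 log₁₀(7.7156) = 17.75 dB
∠(j0.51) = 90.00°
∠(j0.51 + 1.5) = arctan(0.51/1.5) = 18.78°
∠(j0.51 + 10) = arctan(0.51/10) = 2.92°
∠T(j0.51) = 90.00° − (18.78° + 2.92°) = 68.30°

|T| = 17.7 dB, ∠T = 68.3 deg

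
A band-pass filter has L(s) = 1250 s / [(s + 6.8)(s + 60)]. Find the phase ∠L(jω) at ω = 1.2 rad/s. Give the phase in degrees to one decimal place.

78.8°

∠(j1.2) = 90.00°
∠(j1.2 + 6.8) = arctan(1.2/6.8) = 10.01°
∠(j1.2 + 60) = arctan(1.2/60) = 1.15°
∠L(j1.2) = 90.00° − (10.01° + 1.15°) = 78.85°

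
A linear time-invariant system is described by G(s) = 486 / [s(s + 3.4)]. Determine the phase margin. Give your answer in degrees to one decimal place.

8.8°

Gain crossover: |G(jω)| = 1 at ω ≈ 21.9 rad/s.
∠G(j21.9) = −90° − arctan(21.9/3.4) ≈ -171.18°
PM = 180° + (-171.18°) = 8.82°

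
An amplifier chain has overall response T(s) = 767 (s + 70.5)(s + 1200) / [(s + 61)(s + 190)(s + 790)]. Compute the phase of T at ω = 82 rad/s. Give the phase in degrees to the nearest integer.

-29°

∠(j82 + 70.5) = arctan(82/70.5) = 49.31°
∠(j82 + 1200) = arctan(82/1200) = 3.91°
∠(j82 + 61) = arctan(82/61) = 53.35°
∠(j82 + 190) = arctan(82/190) = 23.34°
∠(j82 + 790) = arctan(82/790) = 5.93°
∠T(j82) = 49.31° + 3.91° − (53.35° + 23.34° + 5.93°) = -29.40°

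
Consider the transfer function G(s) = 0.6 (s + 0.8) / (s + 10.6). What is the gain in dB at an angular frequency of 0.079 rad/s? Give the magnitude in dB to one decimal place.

-26.8 dB

|j0.079 + 0.8| = √(0.079² + 0.8²) = 0.8039
|j0.079 + 10.6| = √(0.079² + 10.6²) = 10.6
|G(j0.079)| = 0.6 × 0.8039 / 10.6 = 0.045502
20 log₁₀(0.045502) = -26.84 dB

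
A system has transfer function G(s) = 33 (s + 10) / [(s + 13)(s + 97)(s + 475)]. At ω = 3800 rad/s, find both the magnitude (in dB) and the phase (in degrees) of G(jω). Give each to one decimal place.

|j3800 + 10| = √(3800² + 10²) = 3800
|j3800 + 13| = √(3800² + 13²) = 3800
|j3800 + 97| = √(3800² + 97²) = 3801
|j3800 + 475| = √(3800² + 475²) = 3830
|G(j3800)| = 33 × 3800 / (3800 × 3801 × 3830) = 2.2669e-06
20 log₁₀(2.2669e-06) = -112.89 dB
∠(j3800 + 10) = arctan(3800/10) = 89.85°
∠(j3800 + 13) = arctan(3800/13) = 89.80°
∠(j3800 + 97) = arctan(3800/97) = 88.54°
∠(j3800 + 475) = arctan(3800/475) = 82.87°
∠G(j3800) = 89.85° − (89.80° + 88.54° + 82.87°) = -171.37°

|G| = -112.9 dB, ∠G = -171.4°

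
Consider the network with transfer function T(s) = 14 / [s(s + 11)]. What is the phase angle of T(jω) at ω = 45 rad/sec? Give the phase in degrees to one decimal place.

∠(j45 + 11) = arctan(45/11) = 76.26°
∠(j45) = 90.00°
∠T(j45) = − (76.26° + 90.00°) = -166.26°

-166.3 deg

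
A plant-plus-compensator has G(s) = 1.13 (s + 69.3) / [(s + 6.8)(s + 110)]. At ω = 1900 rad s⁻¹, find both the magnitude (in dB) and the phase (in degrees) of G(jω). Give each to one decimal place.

|G| = -64.5 dB, ∠G = -88.6°

|j1900 + 69.3| = √(1900² + 69.3²) = 1901
|j1900 + 6.8| = √(1900² + 6.8²) = 1900
|j1900 + 110| = √(1900² + 110²) = 1903
|G(j1900)| = 1.13 × 1901 / (1900 × 1903) = 0.00059413
20 log₁₀(0.00059413) = -64.52 dB
∠(j1900 + 69.3) = arctan(1900/69.3) = 87.91°
∠(j1900 + 6.8) = arctan(1900/6.8) = 89.79°
∠(j1900 + 110) = arctan(1900/110) = 86.69°
∠G(j1900) = 87.91° − (89.79° + 86.69°) = -88.57°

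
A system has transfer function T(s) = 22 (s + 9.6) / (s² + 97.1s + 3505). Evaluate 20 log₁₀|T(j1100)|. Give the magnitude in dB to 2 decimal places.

-33.99 dB

|j1100 + 9.6| = √(1100² + 9.6²) = 1100
|(j1100)² + 97.1(j1100) + 3505| = |-1.2065e+06 + j1.0681e+05| = 1.211e+06
|T(j1100)| = 22 × 1100 / 1.211e+06 = 0.019981
20 log₁₀(0.019981) = -33.988 dB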